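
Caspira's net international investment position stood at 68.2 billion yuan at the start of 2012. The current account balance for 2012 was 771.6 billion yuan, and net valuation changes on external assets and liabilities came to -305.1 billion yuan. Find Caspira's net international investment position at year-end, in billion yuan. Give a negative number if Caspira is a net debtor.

534.7

Change in NIIP = current account + net valuation change = 771.6 + (-305.1) = 466.5
End-of-year NIIP = 68.2 + 466.5 = 534.7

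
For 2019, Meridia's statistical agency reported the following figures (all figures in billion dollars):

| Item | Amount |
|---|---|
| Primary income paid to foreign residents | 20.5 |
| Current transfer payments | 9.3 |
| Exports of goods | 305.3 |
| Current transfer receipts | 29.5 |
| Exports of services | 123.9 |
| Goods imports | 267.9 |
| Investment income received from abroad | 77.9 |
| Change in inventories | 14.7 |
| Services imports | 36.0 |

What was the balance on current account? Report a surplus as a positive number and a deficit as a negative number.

202.9

Goods balance = 305.3 - 267.9 = 37.4
Services balance = 123.9 - 36.0 = 87.9
Trade balance (goods + services) = 37.4 + 87.9 = 125.3
Net primary income = 77.9 - 20.5 = 57.4
Net secondary income = 29.5 - 9.3 = 20.2
Current account = 125.3 + 57.4 + 20.2 = 202.9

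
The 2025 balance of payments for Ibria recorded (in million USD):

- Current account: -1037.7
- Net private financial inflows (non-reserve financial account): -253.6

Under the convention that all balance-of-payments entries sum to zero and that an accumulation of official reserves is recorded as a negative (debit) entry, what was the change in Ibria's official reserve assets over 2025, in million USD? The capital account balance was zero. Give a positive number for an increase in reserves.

-1291.3

Official reserve transactions balance = -((-1037.7) + (-253.6)) = 1291.3
An accumulation of reserves is recorded as a debit (negative entry), so the change in the stock of reserves is the negative of that balance.
Change in official reserves = -(1291.3) = -1291.3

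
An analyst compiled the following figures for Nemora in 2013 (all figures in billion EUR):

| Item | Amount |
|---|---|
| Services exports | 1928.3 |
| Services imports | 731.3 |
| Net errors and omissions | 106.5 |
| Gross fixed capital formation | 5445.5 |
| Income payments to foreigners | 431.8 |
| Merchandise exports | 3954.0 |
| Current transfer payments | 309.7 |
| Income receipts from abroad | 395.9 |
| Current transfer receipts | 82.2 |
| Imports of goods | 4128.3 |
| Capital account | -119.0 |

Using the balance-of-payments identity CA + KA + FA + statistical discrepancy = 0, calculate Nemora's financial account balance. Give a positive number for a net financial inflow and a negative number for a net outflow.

Goods balance = 3954.0 - 4128.3 = -174.3
Services balance = 1928.3 - 731.3 = 1197.0
Trade balance (goods + services) = -174.3 + 1197.0 = 1022.7
Net primary income = 395.9 - 431.8 = -35.9
Net secondary income = 82.2 - 309.7 = -227.5
Current account = 1022.7 + (-35.9) + (-227.5) = 759.3
Financial account = -(759.3 + (-119.0) + 106.5) = -746.8

-746.8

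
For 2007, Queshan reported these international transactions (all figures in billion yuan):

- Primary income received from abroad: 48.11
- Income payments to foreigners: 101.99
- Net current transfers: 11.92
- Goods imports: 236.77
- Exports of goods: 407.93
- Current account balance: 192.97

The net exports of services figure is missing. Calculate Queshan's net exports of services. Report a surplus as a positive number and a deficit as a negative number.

63.77

Current account = goods balance + services balance + net primary income + net secondary income
Sum of the known components = 129.20
Net exports of services = CA - (known components) = 192.97 - 129.20 = 63.77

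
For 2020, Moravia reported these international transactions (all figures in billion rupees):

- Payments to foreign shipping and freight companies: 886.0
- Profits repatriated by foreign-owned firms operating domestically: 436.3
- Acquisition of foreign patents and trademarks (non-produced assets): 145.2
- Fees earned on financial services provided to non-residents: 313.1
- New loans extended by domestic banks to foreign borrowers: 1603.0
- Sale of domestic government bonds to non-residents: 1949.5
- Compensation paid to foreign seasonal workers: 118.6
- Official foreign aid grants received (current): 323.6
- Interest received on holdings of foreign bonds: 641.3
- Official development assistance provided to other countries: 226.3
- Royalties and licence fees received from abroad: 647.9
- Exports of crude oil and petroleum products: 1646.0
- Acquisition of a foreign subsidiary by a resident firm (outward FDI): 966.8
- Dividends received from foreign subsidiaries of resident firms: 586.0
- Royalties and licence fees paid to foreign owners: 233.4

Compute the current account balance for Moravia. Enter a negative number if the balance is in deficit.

2257.3

Goods: 1646.0
Services: -886.0 + 313.1 + 647.9 - 233.4 = -158.4
Primary income: -436.3 + 586.0 - 118.6 + 641.3 = 672.4
Secondary income: -226.3 + 323.6 = 97.3
Current account = 1646.0 + (-158.4) + 672.4 + 97.3 = 2257.3
(Excluded from the current account — capital account: acquisition of foreign patents and trademarks (non-produced assets) 145.2; financial account: new loans extended by domestic banks to foreign borrowers 1603.0, sale of domestic government bonds to non-residents 1949.5, acquisition of a foreign subsidiary by a resident firm (outward FDI) 966.8.)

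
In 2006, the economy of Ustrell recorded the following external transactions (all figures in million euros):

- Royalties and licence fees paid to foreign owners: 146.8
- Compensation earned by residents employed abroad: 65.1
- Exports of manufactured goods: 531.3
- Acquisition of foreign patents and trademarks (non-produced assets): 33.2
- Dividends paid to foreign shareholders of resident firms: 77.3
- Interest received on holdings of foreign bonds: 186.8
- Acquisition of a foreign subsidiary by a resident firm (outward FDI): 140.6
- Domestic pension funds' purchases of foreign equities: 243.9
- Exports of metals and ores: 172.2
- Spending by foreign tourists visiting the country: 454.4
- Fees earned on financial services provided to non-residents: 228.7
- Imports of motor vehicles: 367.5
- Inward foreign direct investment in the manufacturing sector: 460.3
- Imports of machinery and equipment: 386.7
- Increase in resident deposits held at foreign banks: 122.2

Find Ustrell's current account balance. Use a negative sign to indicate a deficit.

Goods: -386.7 + 172.2 - 367.5 + 531.3 = -50.7
Services: -146.8 + 454.4 + 228.7 = 536.3
Primary income: -77.3 + 186.8 + 65.1 = 174.6
Current account = (-50.7) + 536.3 + 174.6 = 660.2
(Excluded from the current account — capital account: acquisition of foreign patents and trademarks (non-produced assets) 33.2; financial account: acquisition of a foreign subsidiary by a resident firm (outward FDI) 140.6, domestic pension funds' purchases of foreign equities 243.9, inward foreign direct investment in the manufacturing sector 460.3, increase in resident deposits held at foreign banks 122.2.)

660.2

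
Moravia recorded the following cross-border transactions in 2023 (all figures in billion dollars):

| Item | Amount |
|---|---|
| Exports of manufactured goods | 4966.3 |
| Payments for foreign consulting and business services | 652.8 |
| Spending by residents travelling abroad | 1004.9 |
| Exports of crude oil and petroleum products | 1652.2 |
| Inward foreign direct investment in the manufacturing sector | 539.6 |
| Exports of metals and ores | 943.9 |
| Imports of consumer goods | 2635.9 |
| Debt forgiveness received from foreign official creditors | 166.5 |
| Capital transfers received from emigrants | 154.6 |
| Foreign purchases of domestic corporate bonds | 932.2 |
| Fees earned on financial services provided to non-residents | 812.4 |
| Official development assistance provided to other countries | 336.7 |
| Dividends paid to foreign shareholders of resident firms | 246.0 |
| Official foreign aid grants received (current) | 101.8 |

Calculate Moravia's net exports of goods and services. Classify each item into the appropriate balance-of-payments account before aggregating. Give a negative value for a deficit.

Goods: 1652.2 + 4966.3 + 943.9 - 2635.9 = 4926.5
Services: 812.4 - 1004.9 - 652.8 = -845.3
Trade balance = 4926.5 + (-845.3) = 4081.2
(Excluded from the trade balance — financial account: inward foreign direct investment in the manufacturing sector 539.6, foreign purchases of domestic corporate bonds 932.2; capital account: debt forgiveness received from foreign official creditors 166.5, capital transfers received from emigrants 154.6; secondary income: official development assistance provided to other countries 336.7, official foreign aid grants received (current) 101.8; primary income: dividends paid to foreign shareholders of resident firms 246.0.)

4081.2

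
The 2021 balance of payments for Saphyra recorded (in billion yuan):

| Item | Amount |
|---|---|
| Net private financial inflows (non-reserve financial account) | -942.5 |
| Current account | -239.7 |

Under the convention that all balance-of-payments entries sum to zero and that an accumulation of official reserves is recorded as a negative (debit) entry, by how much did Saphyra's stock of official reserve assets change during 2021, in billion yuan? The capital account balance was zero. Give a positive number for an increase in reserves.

-1182.2

Official reserve transactions balance = -((-239.7) + (-942.5)) = 1182.2
An accumulation of reserves is recorded as a debit (negative entry), so the change in the stock of reserves is the negative of that balance.
Change in official reserves = -(1182.2) = -1182.2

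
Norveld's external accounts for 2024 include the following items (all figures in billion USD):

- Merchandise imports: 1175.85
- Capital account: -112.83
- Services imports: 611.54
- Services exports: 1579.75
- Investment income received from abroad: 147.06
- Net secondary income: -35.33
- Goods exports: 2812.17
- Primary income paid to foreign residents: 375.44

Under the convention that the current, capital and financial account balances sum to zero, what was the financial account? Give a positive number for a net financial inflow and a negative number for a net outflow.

Goods balance = 2812.17 - 1175.85 = 1636.32
Services balance = 1579.75 - 611.54 = 968.21
Trade balance (goods + services) = 1636.32 + 968.21 = 2604.53
Net primary income = 147.06 - 375.44 = -228.38
Net secondary income = -35.33
Current account = 2604.53 + (-228.38) + (-35.33) = 2340.82
Financial account = -(2340.82 + (-112.83)) = -2227.99

-2227.99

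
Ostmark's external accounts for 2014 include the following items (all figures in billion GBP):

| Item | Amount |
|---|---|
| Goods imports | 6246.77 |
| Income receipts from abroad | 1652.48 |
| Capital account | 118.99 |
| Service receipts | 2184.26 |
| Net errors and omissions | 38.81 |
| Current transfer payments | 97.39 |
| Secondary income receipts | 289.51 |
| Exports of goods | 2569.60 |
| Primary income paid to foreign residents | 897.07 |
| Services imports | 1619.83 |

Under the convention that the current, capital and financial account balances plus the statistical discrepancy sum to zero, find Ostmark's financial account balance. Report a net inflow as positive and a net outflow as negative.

Goods balance = 2569.60 - 6246.77 = -3677.17
Services balance = 2184.26 - 1619.83 = 564.43
Trade balance (goods + services) = -3677.17 + 564.43 = -3112.74
Net primary income = 1652.48 - 897.07 = 755.41
Net secondary income = 289.51 - 97.39 = 192.12
Current account = -3112.74 + 755.41 + 192.12 = -2165.21
Financial account = -(-2165.21 + 118.99 + 38.81) = 2007.41

2007.41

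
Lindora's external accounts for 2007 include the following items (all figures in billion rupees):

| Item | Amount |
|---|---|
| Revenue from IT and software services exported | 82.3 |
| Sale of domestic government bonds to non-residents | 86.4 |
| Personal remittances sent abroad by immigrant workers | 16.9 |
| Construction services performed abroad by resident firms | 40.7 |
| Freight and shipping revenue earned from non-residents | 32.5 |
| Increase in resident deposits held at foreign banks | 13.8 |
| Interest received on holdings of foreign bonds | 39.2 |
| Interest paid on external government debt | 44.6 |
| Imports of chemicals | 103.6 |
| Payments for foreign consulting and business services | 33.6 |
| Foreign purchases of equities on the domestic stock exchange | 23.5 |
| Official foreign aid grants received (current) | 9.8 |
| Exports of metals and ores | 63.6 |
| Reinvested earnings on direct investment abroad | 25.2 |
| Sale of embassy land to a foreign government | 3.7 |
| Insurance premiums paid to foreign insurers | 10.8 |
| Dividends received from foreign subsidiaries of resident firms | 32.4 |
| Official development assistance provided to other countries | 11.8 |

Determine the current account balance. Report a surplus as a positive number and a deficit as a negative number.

Goods: -103.6 + 63.6 = -40.0
Services: 32.5 - 10.8 + 82.3 + 40.7 - 33.6 = 111.1
Primary income: -44.6 + 32.4 + 25.2 + 39.2 = 52.2
Secondary income: 9.8 - 11.8 - 16.9 = -18.9
Current account = (-40.0) + 111.1 + 52.2 + (-18.9) = 104.4
(Excluded from the current account — financial account: sale of domestic government bonds to non-residents 86.4, increase in resident deposits held at foreign banks 13.8, foreign purchases of equities on the domestic stock exchange 23.5; capital account: sale of embassy land to a foreign government 3.7.)

104.4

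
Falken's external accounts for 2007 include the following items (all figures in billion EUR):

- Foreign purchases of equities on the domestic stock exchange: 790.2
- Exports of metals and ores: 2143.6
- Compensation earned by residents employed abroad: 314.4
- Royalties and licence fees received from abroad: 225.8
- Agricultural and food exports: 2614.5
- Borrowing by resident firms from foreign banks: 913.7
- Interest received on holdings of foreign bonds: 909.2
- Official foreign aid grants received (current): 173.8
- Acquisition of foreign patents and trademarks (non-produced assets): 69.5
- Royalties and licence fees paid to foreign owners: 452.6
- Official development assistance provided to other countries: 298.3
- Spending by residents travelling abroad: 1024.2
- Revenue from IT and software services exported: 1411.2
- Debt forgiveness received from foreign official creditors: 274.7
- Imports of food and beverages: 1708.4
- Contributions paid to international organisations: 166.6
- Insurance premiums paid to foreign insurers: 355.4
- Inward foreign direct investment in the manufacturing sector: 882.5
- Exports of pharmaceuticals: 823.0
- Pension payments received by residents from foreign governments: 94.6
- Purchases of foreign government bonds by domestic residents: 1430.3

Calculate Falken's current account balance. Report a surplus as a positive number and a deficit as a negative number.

Goods: 823.0 + 2143.6 + 2614.5 - 1708.4 = 3872.7
Services: -1024.2 - 452.6 + 1411.2 - 355.4 + 225.8 = -195.2
Primary income: 909.2 + 314.4 = 1223.6
Secondary income: 94.6 - 166.6 - 298.3 + 173.8 = -196.5
Current account = 3872.7 + (-195.2) + 1223.6 + (-196.5) = 4704.6
(Excluded from the current account — financial account: foreign purchases of equities on the domestic stock exchange 790.2, borrowing by resident firms from foreign banks 913.7, inward foreign direct investment in the manufacturing sector 882.5, purchases of foreign government bonds by domestic residents 1430.3; capital account: acquisition of foreign patents and trademarks (non-produced assets) 69.5, debt forgiveness received from foreign official creditors 274.7.)

4704.6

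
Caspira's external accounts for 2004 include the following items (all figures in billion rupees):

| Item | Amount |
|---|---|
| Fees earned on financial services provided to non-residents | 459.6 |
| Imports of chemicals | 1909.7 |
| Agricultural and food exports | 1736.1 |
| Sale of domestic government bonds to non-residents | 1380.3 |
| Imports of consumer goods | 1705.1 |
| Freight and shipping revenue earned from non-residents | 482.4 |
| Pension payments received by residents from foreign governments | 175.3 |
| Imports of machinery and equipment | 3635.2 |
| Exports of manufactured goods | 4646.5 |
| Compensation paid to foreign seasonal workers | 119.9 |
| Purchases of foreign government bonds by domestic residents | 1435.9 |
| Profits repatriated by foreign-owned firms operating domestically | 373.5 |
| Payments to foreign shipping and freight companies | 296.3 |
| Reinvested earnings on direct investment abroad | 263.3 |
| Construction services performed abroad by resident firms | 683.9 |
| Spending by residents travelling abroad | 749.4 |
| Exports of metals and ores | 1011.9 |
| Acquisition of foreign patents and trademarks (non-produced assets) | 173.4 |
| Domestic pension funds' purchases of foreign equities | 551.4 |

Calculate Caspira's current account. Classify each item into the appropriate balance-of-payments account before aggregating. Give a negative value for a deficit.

669.9

Goods: -3635.2 - 1705.1 + 1736.1 - 1909.7 + 1011.9 + 4646.5 = 144.5
Services: 683.9 - 749.4 + 459.6 + 482.4 - 296.3 = 580.2
Primary income: -373.5 - 119.9 + 263.3 = -230.1
Secondary income: 175.3
Current account = 144.5 + 580.2 + (-230.1) + 175.3 = 669.9
(Excluded from the current account — financial account: sale of domestic government bonds to non-residents 1380.3, purchases of foreign government bonds by domestic residents 1435.9, domestic pension funds' purchases of foreign equities 551.4; capital account: acquisition of foreign patents and trademarks (non-produced assets) 173.4.)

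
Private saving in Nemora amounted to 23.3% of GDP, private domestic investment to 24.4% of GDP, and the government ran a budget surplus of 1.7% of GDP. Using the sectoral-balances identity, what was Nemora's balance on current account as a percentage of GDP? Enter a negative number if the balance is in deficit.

By the sectoral-balances identity, CA = (S_private - I) + (T - G).
Private balance = 23.3 - 24.4 = -1.1
Government balance (T - G) = 1.7
CA = -1.1 + 1.7 = 0.6

0.6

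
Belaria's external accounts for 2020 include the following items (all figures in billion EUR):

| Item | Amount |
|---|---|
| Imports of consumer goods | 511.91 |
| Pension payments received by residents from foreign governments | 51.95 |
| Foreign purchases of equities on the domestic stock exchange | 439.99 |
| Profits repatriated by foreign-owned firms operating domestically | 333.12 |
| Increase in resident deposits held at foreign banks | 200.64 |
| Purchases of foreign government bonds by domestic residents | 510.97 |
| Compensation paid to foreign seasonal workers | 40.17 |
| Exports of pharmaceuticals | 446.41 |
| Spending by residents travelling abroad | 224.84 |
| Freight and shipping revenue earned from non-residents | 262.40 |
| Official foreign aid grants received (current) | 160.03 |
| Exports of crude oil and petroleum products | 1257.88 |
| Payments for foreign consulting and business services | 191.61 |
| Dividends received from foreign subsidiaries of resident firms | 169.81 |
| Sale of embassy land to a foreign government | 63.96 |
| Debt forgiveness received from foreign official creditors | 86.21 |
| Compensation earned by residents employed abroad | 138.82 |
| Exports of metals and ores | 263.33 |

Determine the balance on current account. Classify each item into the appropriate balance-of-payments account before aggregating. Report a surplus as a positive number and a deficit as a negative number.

1448.98

Goods: 446.41 - 511.91 + 1257.88 + 263.33 = 1455.71
Services: -224.84 + 262.40 - 191.61 = -154.05
Primary income: -333.12 - 40.17 + 138.82 + 169.81 = -64.66
Secondary income: 160.03 + 51.95 = 211.98
Current account = 1455.71 + (-154.05) + (-64.66) + 211.98 = 1448.98
(Excluded from the current account — financial account: foreign purchases of equities on the domestic stock exchange 439.99, increase in resident deposits held at foreign banks 200.64, purchases of foreign government bonds by domestic residents 510.97; capital account: sale of embassy land to a foreign government 63.96, debt forgiveness received from foreign official creditors 86.21.)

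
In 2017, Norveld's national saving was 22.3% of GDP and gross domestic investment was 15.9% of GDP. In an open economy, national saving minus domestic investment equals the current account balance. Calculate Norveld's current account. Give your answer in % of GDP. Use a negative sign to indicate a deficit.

6.4

S - I = CA (net lending to the rest of the world).
CA = S - I = 22.3 - 15.9 = 6.4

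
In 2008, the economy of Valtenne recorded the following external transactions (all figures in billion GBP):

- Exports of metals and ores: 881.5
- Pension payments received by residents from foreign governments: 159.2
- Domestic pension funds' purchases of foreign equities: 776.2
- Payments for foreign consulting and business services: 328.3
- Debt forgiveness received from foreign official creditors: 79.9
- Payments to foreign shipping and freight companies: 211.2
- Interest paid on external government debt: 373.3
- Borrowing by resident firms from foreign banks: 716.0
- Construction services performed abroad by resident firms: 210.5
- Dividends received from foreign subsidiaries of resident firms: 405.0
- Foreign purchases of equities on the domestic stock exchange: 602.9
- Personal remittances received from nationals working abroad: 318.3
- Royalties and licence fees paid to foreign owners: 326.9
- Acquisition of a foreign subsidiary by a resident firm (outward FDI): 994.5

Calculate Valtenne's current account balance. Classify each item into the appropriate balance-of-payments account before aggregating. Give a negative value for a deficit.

734.8

Goods: 881.5
Services: 210.5 - 211.2 - 328.3 - 326.9 = -655.9
Primary income: 405.0 - 373.3 = 31.7
Secondary income: 159.2 + 318.3 = 477.5
Current account = 881.5 + (-655.9) + 31.7 + 477.5 = 734.8
(Excluded from the current account — financial account: domestic pension funds' purchases of foreign equities 776.2, borrowing by resident firms from foreign banks 716.0, foreign purchases of equities on the domestic stock exchange 602.9, acquisition of a foreign subsidiary by a resident firm (outward FDI) 994.5; capital account: debt forgiveness received from foreign official creditors 79.9.)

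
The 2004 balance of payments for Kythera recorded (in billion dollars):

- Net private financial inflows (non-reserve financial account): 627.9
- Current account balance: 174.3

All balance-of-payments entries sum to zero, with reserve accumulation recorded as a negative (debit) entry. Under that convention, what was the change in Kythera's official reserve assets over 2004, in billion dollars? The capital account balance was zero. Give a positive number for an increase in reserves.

Official reserve transactions balance = -(174.3 + 627.9) = -802.2
An accumulation of reserves is recorded as a debit (negative entry), so the change in the stock of reserves is the negative of that balance.
Change in official reserves = -(-802.2) = 802.2

802.2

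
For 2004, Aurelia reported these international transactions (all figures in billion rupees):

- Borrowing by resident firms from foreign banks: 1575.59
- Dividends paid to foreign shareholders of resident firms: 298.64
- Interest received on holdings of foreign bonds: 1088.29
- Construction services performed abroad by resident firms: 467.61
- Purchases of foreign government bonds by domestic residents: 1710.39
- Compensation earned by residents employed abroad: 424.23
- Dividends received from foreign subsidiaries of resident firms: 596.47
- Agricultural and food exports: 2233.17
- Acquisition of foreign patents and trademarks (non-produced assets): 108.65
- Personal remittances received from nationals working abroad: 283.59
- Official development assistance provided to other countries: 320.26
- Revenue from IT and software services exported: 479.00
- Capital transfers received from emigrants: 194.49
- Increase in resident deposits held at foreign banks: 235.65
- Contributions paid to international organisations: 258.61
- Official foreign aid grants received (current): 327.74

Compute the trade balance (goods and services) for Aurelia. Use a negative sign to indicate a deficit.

3179.78

Goods: 2233.17
Services: 479.00 + 467.61 = 946.61
Trade balance = 2233.17 + 946.61 = 3179.78
(Excluded from the trade balance — financial account: borrowing by resident firms from foreign banks 1575.59, purchases of foreign government bonds by domestic residents 1710.39, increase in resident deposits held at foreign banks 235.65; primary income: dividends paid to foreign shareholders of resident firms 298.64, interest received on holdings of foreign bonds 1088.29, compensation earned by residents employed abroad 424.23, dividends received from foreign subsidiaries of resident firms 596.47; capital account: acquisition of foreign patents and trademarks (non-produced assets) 108.65, capital transfers received from emigrants 194.49; secondary income: personal remittances received from nationals working abroad 283.59, official development assistance provided to other countries 320.26, contributions paid to international organisations 258.61, official foreign aid grants received (current) 327.74.)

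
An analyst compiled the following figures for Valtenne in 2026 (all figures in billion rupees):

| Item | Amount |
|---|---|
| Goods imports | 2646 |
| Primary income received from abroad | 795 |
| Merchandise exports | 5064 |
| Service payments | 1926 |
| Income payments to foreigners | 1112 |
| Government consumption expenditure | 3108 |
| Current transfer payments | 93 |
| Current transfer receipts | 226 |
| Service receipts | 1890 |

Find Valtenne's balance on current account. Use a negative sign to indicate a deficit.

2198

Goods balance = 5064 - 2646 = 2418
Services balance = 1890 - 1926 = -36
Trade balance (goods + services) = 2418 + (-36) = 2382
Net primary income = 795 - 1112 = -317
Net secondary income = 226 - 93 = 133
Current account = 2382 + (-317) + 133 = 2198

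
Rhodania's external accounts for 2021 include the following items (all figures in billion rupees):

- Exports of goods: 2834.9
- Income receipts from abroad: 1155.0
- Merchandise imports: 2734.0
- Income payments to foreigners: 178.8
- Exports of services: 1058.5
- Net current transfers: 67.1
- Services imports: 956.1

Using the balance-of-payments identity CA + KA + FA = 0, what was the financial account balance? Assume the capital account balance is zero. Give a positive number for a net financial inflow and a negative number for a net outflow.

-1246.6

Goods balance = 2834.9 - 2734.0 = 100.9
Services balance = 1058.5 - 956.1 = 102.4
Trade balance (goods + services) = 100.9 + 102.4 = 203.3
Net primary income = 1155.0 - 178.8 = 976.2
Net secondary income = 67.1
Current account = 203.3 + 976.2 + 67.1 = 1246.6
Financial account = -(1246.6) = -1246.6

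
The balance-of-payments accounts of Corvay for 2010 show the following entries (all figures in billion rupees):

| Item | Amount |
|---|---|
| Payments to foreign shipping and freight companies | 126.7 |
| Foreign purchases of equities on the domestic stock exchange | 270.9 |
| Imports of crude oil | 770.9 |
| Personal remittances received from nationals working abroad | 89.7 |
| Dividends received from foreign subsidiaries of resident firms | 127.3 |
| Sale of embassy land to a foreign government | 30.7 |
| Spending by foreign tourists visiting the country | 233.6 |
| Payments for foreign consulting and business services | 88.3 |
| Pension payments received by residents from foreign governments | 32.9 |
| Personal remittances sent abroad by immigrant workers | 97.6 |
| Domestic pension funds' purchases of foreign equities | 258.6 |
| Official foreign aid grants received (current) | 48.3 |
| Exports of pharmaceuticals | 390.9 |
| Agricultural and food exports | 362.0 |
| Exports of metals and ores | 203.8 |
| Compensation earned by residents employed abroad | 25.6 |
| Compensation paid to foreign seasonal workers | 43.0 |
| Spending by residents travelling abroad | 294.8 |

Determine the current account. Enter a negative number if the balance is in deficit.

92.8

Goods: -770.9 + 390.9 + 203.8 + 362.0 = 185.8
Services: 233.6 - 294.8 - 126.7 - 88.3 = -276.2
Primary income: 127.3 - 43.0 + 25.6 = 109.9
Secondary income: 89.7 + 48.3 - 97.6 + 32.9 = 73.3
Current account = 185.8 + (-276.2) + 109.9 + 73.3 = 92.8
(Excluded from the current account — financial account: foreign purchases of equities on the domestic stock exchange 270.9, domestic pension funds' purchases of foreign equities 258.6; capital account: sale of embassy land to a foreign government 30.7.)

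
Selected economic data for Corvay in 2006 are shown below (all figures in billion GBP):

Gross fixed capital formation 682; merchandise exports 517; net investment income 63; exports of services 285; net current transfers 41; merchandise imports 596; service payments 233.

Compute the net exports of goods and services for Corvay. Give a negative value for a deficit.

-27

Goods balance = 517 - 596 = -79
Services balance = 285 - 233 = 52
Trade balance (goods + services) = -79 + 52 = -27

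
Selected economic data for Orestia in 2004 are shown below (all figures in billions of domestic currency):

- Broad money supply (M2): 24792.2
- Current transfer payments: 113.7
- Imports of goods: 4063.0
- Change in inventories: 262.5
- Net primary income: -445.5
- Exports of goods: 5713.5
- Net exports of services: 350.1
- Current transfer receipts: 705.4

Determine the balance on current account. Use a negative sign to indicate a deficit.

Goods balance = 5713.5 - 4063.0 = 1650.5
Services balance = 350.1
Trade balance (goods + services) = 1650.5 + 350.1 = 2000.6
Net primary income = -445.5
Net secondary income = 705.4 - 113.7 = 591.7
Current account = 2000.6 + (-445.5) + 591.7 = 2146.8

2146.8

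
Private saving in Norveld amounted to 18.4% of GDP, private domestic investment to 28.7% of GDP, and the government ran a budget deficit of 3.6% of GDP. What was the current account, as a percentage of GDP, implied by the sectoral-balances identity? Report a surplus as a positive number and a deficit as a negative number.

By the sectoral-balances identity, CA = (S_private - I) + (T - G).
Private balance = 18.4 - 28.7 = -10.3
Government balance (T - G) = -3.6
CA = -10.3 + (-3.6) = -13.9

-13.9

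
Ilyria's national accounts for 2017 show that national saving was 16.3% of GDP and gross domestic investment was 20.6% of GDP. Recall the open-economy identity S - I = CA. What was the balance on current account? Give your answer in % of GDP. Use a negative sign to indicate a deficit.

-4.3

S - I = CA (net lending to the rest of the world).
CA = S - I = 16.3 - 20.6 = -4.3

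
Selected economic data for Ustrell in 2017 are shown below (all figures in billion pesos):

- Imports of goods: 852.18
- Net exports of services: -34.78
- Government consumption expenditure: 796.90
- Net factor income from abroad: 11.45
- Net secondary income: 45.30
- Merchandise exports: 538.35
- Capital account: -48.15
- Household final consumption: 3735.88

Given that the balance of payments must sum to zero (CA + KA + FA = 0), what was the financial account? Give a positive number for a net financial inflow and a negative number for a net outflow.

Goods balance = 538.35 - 852.18 = -313.83
Services balance = -34.78
Trade balance (goods + services) = -313.83 + (-34.78) = -348.61
Net primary income = 11.45
Net secondary income = 45.30
Current account = -348.61 + 11.45 + 45.30 = -291.86
Financial account = -(-291.86 + (-48.15)) = 340.01

340.01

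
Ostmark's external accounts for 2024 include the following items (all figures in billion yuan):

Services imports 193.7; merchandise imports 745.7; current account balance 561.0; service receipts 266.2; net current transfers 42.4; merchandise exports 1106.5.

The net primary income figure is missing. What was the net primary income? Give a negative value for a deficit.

85.3

Current account = goods balance + services balance + net primary income + net secondary income
Sum of the known components = 475.7
Net primary income = CA - (known components) = 561.0 - 475.7 = 85.3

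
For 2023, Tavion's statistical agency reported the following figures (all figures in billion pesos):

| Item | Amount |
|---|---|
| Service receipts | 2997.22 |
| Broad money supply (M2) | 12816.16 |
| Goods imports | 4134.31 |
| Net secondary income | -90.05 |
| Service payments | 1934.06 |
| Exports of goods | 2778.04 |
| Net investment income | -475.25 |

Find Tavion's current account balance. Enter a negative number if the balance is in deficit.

Goods balance = 2778.04 - 4134.31 = -1356.27
Services balance = 2997.22 - 1934.06 = 1063.16
Trade balance (goods + services) = -1356.27 + 1063.16 = -293.11
Net primary income = -475.25
Net secondary income = -90.05
Current account = -293.11 + (-475.25) + (-90.05) = -858.41

-858.41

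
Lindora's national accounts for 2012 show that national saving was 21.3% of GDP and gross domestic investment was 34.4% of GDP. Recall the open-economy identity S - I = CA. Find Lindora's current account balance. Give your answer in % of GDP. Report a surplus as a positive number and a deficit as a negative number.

-13.1

S - I = CA (net lending to the rest of the world).
CA = S - I = 21.3 - 34.4 = -13.1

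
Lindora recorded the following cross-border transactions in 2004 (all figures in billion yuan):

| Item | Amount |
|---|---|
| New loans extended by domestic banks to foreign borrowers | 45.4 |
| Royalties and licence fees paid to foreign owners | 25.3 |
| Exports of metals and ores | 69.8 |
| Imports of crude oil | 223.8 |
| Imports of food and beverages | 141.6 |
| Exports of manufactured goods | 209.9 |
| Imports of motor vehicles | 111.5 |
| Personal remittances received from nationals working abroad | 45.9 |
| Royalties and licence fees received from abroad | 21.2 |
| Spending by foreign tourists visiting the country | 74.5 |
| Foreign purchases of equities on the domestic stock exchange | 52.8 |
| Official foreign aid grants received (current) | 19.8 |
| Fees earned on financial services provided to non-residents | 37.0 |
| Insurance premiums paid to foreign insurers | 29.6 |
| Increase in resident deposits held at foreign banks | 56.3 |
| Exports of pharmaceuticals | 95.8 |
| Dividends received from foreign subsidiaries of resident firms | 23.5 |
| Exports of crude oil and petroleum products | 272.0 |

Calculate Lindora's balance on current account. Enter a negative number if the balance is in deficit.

Goods: -111.5 + 69.8 - 141.6 + 272.0 - 223.8 + 95.8 + 209.9 = 170.6
Services: -29.6 - 25.3 + 21.2 + 74.5 + 37.0 = 77.8
Primary income: 23.5
Secondary income: 45.9 + 19.8 = 65.7
Current account = 170.6 + 77.8 + 23.5 + 65.7 = 337.6
(Excluded from the current account — financial account: new loans extended by domestic banks to foreign borrowers 45.4, foreign purchases of equities on the domestic stock exchange 52.8, increase in resident deposits held at foreign banks 56.3.)

337.6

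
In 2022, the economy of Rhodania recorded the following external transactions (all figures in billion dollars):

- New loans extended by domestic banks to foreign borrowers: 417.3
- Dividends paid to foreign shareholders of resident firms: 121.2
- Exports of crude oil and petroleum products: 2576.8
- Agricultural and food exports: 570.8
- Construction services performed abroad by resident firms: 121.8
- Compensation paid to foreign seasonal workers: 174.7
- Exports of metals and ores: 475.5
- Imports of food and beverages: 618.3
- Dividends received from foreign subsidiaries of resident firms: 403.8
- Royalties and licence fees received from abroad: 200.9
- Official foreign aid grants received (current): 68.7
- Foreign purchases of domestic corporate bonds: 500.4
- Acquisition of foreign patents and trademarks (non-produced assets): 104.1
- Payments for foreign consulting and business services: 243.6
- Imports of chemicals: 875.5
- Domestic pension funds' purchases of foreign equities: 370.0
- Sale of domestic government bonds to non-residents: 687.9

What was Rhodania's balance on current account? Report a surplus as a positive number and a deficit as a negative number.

2385.0

Goods: -875.5 - 618.3 + 570.8 + 2576.8 + 475.5 = 2129.3
Services: -243.6 + 121.8 + 200.9 = 79.1
Primary income: 403.8 - 174.7 - 121.2 = 107.9
Secondary income: 68.7
Current account = 2129.3 + 79.1 + 107.9 + 68.7 = 2385.0
(Excluded from the current account — financial account: new loans extended by domestic banks to foreign borrowers 417.3, foreign purchases of domestic corporate bonds 500.4, domestic pension funds' purchases of foreign equities 370.0, sale of domestic government bonds to non-residents 687.9; capital account: acquisition of foreign patents and trademarks (non-produced assets) 104.1.)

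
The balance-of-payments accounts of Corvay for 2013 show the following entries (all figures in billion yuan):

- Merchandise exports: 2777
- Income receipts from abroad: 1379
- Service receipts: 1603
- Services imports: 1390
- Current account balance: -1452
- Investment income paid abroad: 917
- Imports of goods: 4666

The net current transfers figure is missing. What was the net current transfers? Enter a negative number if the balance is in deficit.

-238

Current account = goods balance + services balance + net primary income + net secondary income
Sum of the known components = -1214
Net current transfers = CA - (known components) = -1452 - (-1214) = -238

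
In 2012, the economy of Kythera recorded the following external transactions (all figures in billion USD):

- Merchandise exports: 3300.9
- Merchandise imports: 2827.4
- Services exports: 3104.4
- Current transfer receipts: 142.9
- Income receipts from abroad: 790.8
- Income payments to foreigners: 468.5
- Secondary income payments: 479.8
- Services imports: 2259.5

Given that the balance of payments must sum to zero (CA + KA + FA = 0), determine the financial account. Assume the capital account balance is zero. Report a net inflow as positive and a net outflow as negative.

-1303.8

Goods balance = 3300.9 - 2827.4 = 473.5
Services balance = 3104.4 - 2259.5 = 844.9
Trade balance (goods + services) = 473.5 + 844.9 = 1318.4
Net primary income = 790.8 - 468.5 = 322.3
Net secondary income = 142.9 - 479.8 = -336.9
Current account = 1318.4 + 322.3 + (-336.9) = 1303.8
Financial account = -(1303.8) = -1303.8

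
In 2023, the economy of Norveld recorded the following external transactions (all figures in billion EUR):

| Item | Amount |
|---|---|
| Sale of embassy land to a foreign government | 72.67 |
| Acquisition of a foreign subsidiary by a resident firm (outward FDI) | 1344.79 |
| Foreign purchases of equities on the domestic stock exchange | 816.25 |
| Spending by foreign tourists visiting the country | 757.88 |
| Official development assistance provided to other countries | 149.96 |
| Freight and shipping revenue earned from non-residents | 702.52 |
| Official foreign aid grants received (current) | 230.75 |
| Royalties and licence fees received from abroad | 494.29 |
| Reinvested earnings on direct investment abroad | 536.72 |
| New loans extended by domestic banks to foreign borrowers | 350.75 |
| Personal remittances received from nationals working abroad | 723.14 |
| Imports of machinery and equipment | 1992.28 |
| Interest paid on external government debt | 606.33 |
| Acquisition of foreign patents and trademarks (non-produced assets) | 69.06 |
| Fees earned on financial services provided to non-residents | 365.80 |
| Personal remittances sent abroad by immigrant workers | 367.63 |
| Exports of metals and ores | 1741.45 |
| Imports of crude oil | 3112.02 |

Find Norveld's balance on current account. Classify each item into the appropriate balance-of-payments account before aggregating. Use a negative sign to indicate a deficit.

-675.67

Goods: -1992.28 + 1741.45 - 3112.02 = -3362.85
Services: 365.80 + 757.88 + 702.52 + 494.29 = 2320.49
Primary income: -606.33 + 536.72 = -69.61
Secondary income: 230.75 - 149.96 + 723.14 - 367.63 = 436.30
Current account = (-3362.85) + 2320.49 + (-69.61) + 436.30 = -675.67
(Excluded from the current account — capital account: sale of embassy land to a foreign government 72.67, acquisition of foreign patents and trademarks (non-produced assets) 69.06; financial account: acquisition of a foreign subsidiary by a resident firm (outward FDI) 1344.79, foreign purchases of equities on the domestic stock exchange 816.25, new loans extended by domestic banks to foreign borrowers 350.75.)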